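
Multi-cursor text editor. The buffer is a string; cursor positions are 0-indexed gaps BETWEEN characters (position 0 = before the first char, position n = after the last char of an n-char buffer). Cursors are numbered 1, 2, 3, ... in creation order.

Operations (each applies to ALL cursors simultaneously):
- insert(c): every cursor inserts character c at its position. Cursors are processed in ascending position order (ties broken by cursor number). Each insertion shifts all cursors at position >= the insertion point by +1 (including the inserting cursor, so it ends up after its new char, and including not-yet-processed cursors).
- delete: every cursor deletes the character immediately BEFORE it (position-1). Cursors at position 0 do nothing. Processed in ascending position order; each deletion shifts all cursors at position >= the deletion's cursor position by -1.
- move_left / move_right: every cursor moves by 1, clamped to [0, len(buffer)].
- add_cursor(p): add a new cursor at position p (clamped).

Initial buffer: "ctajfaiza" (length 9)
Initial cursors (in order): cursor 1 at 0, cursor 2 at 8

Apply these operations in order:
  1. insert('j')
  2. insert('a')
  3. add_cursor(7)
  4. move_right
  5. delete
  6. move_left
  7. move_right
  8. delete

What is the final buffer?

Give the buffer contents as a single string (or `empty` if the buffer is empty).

After op 1 (insert('j')): buffer="jctajfaizja" (len 11), cursors c1@1 c2@10, authorship 1........2.
After op 2 (insert('a')): buffer="jactajfaizjaa" (len 13), cursors c1@2 c2@12, authorship 11........22.
After op 3 (add_cursor(7)): buffer="jactajfaizjaa" (len 13), cursors c1@2 c3@7 c2@12, authorship 11........22.
After op 4 (move_right): buffer="jactajfaizjaa" (len 13), cursors c1@3 c3@8 c2@13, authorship 11........22.
After op 5 (delete): buffer="jatajfizja" (len 10), cursors c1@2 c3@6 c2@10, authorship 11......22
After op 6 (move_left): buffer="jatajfizja" (len 10), cursors c1@1 c3@5 c2@9, authorship 11......22
After op 7 (move_right): buffer="jatajfizja" (len 10), cursors c1@2 c3@6 c2@10, authorship 11......22
After op 8 (delete): buffer="jtajizj" (len 7), cursors c1@1 c3@4 c2@7, authorship 1.....2

Answer: jtajizj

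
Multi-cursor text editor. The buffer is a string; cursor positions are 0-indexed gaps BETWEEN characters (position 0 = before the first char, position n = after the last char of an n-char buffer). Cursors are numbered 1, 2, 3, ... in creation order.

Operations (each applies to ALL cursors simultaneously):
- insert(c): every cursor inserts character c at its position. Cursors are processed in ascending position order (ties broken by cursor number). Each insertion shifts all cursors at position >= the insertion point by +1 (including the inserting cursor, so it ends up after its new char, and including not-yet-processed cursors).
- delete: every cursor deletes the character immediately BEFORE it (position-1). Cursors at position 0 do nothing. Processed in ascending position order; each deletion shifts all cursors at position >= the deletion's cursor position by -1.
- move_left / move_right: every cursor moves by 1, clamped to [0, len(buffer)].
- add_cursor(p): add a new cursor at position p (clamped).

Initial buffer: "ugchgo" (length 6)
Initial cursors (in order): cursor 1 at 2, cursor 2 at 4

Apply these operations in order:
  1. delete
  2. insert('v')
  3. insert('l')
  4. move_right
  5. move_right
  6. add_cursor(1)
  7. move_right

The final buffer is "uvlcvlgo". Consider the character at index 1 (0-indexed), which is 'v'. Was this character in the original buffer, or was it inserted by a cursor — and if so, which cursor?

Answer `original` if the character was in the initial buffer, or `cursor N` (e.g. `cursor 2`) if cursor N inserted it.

Answer: cursor 1

Derivation:
After op 1 (delete): buffer="ucgo" (len 4), cursors c1@1 c2@2, authorship ....
After op 2 (insert('v')): buffer="uvcvgo" (len 6), cursors c1@2 c2@4, authorship .1.2..
After op 3 (insert('l')): buffer="uvlcvlgo" (len 8), cursors c1@3 c2@6, authorship .11.22..
After op 4 (move_right): buffer="uvlcvlgo" (len 8), cursors c1@4 c2@7, authorship .11.22..
After op 5 (move_right): buffer="uvlcvlgo" (len 8), cursors c1@5 c2@8, authorship .11.22..
After op 6 (add_cursor(1)): buffer="uvlcvlgo" (len 8), cursors c3@1 c1@5 c2@8, authorship .11.22..
After op 7 (move_right): buffer="uvlcvlgo" (len 8), cursors c3@2 c1@6 c2@8, authorship .11.22..
Authorship (.=original, N=cursor N): . 1 1 . 2 2 . .
Index 1: author = 1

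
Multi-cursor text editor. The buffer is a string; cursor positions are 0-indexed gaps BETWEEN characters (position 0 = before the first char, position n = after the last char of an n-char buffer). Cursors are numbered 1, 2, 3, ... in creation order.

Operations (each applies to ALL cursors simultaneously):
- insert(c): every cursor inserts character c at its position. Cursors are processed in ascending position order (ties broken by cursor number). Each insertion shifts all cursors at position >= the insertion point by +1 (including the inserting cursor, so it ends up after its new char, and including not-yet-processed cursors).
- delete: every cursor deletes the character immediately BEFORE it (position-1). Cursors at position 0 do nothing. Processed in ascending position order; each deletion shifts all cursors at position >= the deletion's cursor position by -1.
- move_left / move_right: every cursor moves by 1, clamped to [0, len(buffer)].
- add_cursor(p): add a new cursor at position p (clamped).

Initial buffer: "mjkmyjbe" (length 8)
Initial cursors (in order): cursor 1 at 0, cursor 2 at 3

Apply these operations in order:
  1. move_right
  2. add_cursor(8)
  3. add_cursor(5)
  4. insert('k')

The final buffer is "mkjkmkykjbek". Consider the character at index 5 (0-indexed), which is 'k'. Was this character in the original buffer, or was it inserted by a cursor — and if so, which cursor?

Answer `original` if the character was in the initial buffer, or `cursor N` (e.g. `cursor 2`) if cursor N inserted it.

After op 1 (move_right): buffer="mjkmyjbe" (len 8), cursors c1@1 c2@4, authorship ........
After op 2 (add_cursor(8)): buffer="mjkmyjbe" (len 8), cursors c1@1 c2@4 c3@8, authorship ........
After op 3 (add_cursor(5)): buffer="mjkmyjbe" (len 8), cursors c1@1 c2@4 c4@5 c3@8, authorship ........
After op 4 (insert('k')): buffer="mkjkmkykjbek" (len 12), cursors c1@2 c2@6 c4@8 c3@12, authorship .1...2.4...3
Authorship (.=original, N=cursor N): . 1 . . . 2 . 4 . . . 3
Index 5: author = 2

Answer: cursor 2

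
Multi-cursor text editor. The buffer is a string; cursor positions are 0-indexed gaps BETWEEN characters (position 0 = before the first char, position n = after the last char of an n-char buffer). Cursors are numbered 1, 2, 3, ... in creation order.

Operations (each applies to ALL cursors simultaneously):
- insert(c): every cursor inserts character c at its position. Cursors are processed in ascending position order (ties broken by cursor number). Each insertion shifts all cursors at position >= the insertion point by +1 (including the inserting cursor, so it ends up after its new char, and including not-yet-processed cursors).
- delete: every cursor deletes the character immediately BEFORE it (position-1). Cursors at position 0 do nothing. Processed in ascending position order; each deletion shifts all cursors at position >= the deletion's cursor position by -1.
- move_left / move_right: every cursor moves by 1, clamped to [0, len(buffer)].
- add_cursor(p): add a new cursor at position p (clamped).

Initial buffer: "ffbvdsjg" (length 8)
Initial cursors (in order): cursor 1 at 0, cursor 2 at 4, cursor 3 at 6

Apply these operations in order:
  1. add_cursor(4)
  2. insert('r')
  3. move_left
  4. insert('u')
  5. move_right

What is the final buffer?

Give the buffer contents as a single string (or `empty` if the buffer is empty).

After op 1 (add_cursor(4)): buffer="ffbvdsjg" (len 8), cursors c1@0 c2@4 c4@4 c3@6, authorship ........
After op 2 (insert('r')): buffer="rffbvrrdsrjg" (len 12), cursors c1@1 c2@7 c4@7 c3@10, authorship 1....24..3..
After op 3 (move_left): buffer="rffbvrrdsrjg" (len 12), cursors c1@0 c2@6 c4@6 c3@9, authorship 1....24..3..
After op 4 (insert('u')): buffer="urffbvruurdsurjg" (len 16), cursors c1@1 c2@9 c4@9 c3@13, authorship 11....2244..33..
After op 5 (move_right): buffer="urffbvruurdsurjg" (len 16), cursors c1@2 c2@10 c4@10 c3@14, authorship 11....2244..33..

Answer: urffbvruurdsurjg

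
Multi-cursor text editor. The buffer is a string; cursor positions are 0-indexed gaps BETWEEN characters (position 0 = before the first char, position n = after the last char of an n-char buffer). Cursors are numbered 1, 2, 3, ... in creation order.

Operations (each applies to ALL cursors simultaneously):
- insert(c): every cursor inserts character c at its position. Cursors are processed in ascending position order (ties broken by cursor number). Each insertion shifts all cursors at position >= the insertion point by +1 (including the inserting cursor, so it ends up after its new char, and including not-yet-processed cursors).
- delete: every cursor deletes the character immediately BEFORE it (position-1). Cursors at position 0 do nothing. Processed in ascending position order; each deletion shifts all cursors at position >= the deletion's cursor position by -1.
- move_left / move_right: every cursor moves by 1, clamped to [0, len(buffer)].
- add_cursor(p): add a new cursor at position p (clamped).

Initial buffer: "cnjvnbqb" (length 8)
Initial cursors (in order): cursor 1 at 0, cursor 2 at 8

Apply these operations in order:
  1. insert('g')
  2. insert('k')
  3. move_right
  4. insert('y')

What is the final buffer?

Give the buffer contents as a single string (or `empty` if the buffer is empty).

After op 1 (insert('g')): buffer="gcnjvnbqbg" (len 10), cursors c1@1 c2@10, authorship 1........2
After op 2 (insert('k')): buffer="gkcnjvnbqbgk" (len 12), cursors c1@2 c2@12, authorship 11........22
After op 3 (move_right): buffer="gkcnjvnbqbgk" (len 12), cursors c1@3 c2@12, authorship 11........22
After op 4 (insert('y')): buffer="gkcynjvnbqbgky" (len 14), cursors c1@4 c2@14, authorship 11.1.......222

Answer: gkcynjvnbqbgky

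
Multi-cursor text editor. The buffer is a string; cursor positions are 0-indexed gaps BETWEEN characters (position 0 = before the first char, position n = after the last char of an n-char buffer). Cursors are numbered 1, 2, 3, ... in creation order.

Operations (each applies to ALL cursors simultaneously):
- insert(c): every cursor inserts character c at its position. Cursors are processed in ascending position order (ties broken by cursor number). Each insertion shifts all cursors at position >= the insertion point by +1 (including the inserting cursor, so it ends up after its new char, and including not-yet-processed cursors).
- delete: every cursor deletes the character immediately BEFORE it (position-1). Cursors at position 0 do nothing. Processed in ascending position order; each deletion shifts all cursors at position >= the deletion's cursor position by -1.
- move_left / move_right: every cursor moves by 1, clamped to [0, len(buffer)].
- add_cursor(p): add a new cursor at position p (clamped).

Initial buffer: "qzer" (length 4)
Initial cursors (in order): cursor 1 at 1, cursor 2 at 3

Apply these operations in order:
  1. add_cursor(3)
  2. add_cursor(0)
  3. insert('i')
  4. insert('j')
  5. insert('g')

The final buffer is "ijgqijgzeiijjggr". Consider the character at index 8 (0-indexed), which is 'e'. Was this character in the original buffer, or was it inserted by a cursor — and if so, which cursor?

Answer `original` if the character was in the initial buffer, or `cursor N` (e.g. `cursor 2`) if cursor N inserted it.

Answer: original

Derivation:
After op 1 (add_cursor(3)): buffer="qzer" (len 4), cursors c1@1 c2@3 c3@3, authorship ....
After op 2 (add_cursor(0)): buffer="qzer" (len 4), cursors c4@0 c1@1 c2@3 c3@3, authorship ....
After op 3 (insert('i')): buffer="iqizeiir" (len 8), cursors c4@1 c1@3 c2@7 c3@7, authorship 4.1..23.
After op 4 (insert('j')): buffer="ijqijzeiijjr" (len 12), cursors c4@2 c1@5 c2@11 c3@11, authorship 44.11..2323.
After op 5 (insert('g')): buffer="ijgqijgzeiijjggr" (len 16), cursors c4@3 c1@7 c2@15 c3@15, authorship 444.111..232323.
Authorship (.=original, N=cursor N): 4 4 4 . 1 1 1 . . 2 3 2 3 2 3 .
Index 8: author = original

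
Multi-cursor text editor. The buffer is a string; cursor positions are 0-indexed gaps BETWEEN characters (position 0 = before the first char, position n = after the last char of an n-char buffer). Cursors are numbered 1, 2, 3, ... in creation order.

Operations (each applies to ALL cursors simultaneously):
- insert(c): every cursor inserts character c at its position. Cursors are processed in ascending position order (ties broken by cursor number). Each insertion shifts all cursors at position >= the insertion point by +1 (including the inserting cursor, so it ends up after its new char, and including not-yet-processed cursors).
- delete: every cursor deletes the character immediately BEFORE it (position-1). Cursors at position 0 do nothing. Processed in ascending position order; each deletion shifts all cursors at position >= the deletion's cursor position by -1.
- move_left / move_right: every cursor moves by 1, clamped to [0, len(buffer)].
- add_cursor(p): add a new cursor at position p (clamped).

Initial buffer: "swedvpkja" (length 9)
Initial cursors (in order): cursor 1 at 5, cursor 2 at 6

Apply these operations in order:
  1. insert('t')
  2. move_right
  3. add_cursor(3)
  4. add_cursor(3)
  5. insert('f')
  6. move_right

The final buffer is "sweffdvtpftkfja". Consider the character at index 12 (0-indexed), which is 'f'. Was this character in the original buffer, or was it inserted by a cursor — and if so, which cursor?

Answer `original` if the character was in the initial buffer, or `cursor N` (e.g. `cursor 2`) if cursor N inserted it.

After op 1 (insert('t')): buffer="swedvtptkja" (len 11), cursors c1@6 c2@8, authorship .....1.2...
After op 2 (move_right): buffer="swedvtptkja" (len 11), cursors c1@7 c2@9, authorship .....1.2...
After op 3 (add_cursor(3)): buffer="swedvtptkja" (len 11), cursors c3@3 c1@7 c2@9, authorship .....1.2...
After op 4 (add_cursor(3)): buffer="swedvtptkja" (len 11), cursors c3@3 c4@3 c1@7 c2@9, authorship .....1.2...
After op 5 (insert('f')): buffer="sweffdvtpftkfja" (len 15), cursors c3@5 c4@5 c1@10 c2@13, authorship ...34..1.12.2..
After op 6 (move_right): buffer="sweffdvtpftkfja" (len 15), cursors c3@6 c4@6 c1@11 c2@14, authorship ...34..1.12.2..
Authorship (.=original, N=cursor N): . . . 3 4 . . 1 . 1 2 . 2 . .
Index 12: author = 2

Answer: cursor 2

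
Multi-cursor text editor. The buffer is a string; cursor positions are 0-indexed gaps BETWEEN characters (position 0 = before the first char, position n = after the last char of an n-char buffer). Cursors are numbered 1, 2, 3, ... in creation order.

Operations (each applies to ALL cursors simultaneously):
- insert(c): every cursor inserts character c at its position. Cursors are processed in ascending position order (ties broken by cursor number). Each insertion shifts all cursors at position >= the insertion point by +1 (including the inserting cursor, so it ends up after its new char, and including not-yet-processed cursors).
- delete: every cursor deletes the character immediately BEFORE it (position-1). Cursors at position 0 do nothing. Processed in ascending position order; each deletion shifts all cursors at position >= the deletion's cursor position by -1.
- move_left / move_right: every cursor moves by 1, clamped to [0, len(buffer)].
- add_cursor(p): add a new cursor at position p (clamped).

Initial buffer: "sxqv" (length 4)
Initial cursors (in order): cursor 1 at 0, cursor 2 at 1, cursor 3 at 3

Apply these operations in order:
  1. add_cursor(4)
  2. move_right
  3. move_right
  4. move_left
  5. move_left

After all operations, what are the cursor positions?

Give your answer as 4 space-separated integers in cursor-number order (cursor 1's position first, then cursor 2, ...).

Answer: 0 1 2 2

Derivation:
After op 1 (add_cursor(4)): buffer="sxqv" (len 4), cursors c1@0 c2@1 c3@3 c4@4, authorship ....
After op 2 (move_right): buffer="sxqv" (len 4), cursors c1@1 c2@2 c3@4 c4@4, authorship ....
After op 3 (move_right): buffer="sxqv" (len 4), cursors c1@2 c2@3 c3@4 c4@4, authorship ....
After op 4 (move_left): buffer="sxqv" (len 4), cursors c1@1 c2@2 c3@3 c4@3, authorship ....
After op 5 (move_left): buffer="sxqv" (len 4), cursors c1@0 c2@1 c3@2 c4@2, authorship ....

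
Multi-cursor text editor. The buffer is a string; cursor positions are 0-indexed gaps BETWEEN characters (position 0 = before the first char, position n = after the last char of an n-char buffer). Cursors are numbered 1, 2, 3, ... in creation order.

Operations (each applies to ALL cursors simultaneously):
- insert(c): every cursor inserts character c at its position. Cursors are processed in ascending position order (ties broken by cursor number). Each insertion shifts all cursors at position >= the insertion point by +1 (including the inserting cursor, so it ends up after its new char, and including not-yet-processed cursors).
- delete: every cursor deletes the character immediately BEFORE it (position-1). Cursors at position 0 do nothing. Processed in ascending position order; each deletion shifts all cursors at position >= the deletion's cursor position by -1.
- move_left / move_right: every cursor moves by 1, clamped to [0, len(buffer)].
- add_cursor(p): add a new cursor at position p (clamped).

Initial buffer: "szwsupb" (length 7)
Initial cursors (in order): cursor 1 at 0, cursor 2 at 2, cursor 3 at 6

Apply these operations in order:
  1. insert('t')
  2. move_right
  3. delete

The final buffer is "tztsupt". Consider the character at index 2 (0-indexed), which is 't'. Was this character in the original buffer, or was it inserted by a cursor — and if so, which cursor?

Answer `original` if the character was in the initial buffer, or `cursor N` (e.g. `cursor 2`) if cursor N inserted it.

Answer: cursor 2

Derivation:
After op 1 (insert('t')): buffer="tsztwsuptb" (len 10), cursors c1@1 c2@4 c3@9, authorship 1..2....3.
After op 2 (move_right): buffer="tsztwsuptb" (len 10), cursors c1@2 c2@5 c3@10, authorship 1..2....3.
After op 3 (delete): buffer="tztsupt" (len 7), cursors c1@1 c2@3 c3@7, authorship 1.2...3
Authorship (.=original, N=cursor N): 1 . 2 . . . 3
Index 2: author = 2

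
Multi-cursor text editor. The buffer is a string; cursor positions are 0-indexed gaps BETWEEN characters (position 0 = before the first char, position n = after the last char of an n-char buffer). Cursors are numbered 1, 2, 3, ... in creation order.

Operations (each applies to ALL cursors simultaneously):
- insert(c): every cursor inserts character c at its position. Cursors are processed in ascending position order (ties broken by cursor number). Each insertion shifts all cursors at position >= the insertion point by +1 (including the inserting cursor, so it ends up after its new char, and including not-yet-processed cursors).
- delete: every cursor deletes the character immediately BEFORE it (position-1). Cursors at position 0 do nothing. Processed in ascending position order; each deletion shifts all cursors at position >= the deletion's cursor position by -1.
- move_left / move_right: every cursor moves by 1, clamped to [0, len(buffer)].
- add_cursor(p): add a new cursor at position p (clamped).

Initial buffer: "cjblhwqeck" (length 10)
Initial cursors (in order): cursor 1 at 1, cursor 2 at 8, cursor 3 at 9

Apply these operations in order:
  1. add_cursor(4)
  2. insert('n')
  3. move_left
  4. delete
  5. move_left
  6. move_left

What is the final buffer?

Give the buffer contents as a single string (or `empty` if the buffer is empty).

Answer: njbnhwqnnk

Derivation:
After op 1 (add_cursor(4)): buffer="cjblhwqeck" (len 10), cursors c1@1 c4@4 c2@8 c3@9, authorship ..........
After op 2 (insert('n')): buffer="cnjblnhwqencnk" (len 14), cursors c1@2 c4@6 c2@11 c3@13, authorship .1...4....2.3.
After op 3 (move_left): buffer="cnjblnhwqencnk" (len 14), cursors c1@1 c4@5 c2@10 c3@12, authorship .1...4....2.3.
After op 4 (delete): buffer="njbnhwqnnk" (len 10), cursors c1@0 c4@3 c2@7 c3@8, authorship 1..4...23.
After op 5 (move_left): buffer="njbnhwqnnk" (len 10), cursors c1@0 c4@2 c2@6 c3@7, authorship 1..4...23.
After op 6 (move_left): buffer="njbnhwqnnk" (len 10), cursors c1@0 c4@1 c2@5 c3@6, authorship 1..4...23.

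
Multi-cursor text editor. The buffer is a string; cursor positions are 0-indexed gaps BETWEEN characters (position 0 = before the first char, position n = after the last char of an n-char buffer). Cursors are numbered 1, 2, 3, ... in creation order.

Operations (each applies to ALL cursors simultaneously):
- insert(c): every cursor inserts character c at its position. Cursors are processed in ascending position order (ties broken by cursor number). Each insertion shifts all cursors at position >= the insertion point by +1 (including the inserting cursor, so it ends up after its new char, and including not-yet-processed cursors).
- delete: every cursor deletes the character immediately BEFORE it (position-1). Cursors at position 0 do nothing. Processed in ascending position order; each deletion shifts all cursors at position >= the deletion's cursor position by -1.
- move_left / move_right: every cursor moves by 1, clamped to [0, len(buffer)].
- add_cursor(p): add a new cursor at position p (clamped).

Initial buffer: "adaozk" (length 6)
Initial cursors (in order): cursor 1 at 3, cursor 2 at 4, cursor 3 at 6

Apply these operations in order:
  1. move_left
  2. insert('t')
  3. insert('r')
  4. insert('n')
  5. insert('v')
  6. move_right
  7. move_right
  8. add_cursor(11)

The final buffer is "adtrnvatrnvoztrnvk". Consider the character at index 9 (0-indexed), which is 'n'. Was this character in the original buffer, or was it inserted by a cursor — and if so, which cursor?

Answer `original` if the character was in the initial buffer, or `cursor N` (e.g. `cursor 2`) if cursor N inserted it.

Answer: cursor 2

Derivation:
After op 1 (move_left): buffer="adaozk" (len 6), cursors c1@2 c2@3 c3@5, authorship ......
After op 2 (insert('t')): buffer="adtatoztk" (len 9), cursors c1@3 c2@5 c3@8, authorship ..1.2..3.
After op 3 (insert('r')): buffer="adtratroztrk" (len 12), cursors c1@4 c2@7 c3@11, authorship ..11.22..33.
After op 4 (insert('n')): buffer="adtrnatrnoztrnk" (len 15), cursors c1@5 c2@9 c3@14, authorship ..111.222..333.
After op 5 (insert('v')): buffer="adtrnvatrnvoztrnvk" (len 18), cursors c1@6 c2@11 c3@17, authorship ..1111.2222..3333.
After op 6 (move_right): buffer="adtrnvatrnvoztrnvk" (len 18), cursors c1@7 c2@12 c3@18, authorship ..1111.2222..3333.
After op 7 (move_right): buffer="adtrnvatrnvoztrnvk" (len 18), cursors c1@8 c2@13 c3@18, authorship ..1111.2222..3333.
After op 8 (add_cursor(11)): buffer="adtrnvatrnvoztrnvk" (len 18), cursors c1@8 c4@11 c2@13 c3@18, authorship ..1111.2222..3333.
Authorship (.=original, N=cursor N): . . 1 1 1 1 . 2 2 2 2 . . 3 3 3 3 .
Index 9: author = 2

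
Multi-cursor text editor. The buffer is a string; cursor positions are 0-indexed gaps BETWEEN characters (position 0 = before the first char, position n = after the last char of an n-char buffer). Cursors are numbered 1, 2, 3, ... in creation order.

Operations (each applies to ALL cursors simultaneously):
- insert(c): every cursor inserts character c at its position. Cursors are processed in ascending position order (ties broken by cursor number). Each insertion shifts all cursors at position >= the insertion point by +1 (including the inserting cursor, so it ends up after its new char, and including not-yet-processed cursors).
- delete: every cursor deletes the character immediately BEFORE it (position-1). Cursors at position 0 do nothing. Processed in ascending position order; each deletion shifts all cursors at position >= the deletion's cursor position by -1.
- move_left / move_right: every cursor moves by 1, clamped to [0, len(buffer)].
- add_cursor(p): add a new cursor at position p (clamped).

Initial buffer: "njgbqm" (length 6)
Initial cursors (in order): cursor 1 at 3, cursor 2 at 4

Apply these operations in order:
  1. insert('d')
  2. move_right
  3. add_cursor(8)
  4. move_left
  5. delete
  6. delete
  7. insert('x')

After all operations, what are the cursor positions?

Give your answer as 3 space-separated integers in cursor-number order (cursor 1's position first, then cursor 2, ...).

After op 1 (insert('d')): buffer="njgdbdqm" (len 8), cursors c1@4 c2@6, authorship ...1.2..
After op 2 (move_right): buffer="njgdbdqm" (len 8), cursors c1@5 c2@7, authorship ...1.2..
After op 3 (add_cursor(8)): buffer="njgdbdqm" (len 8), cursors c1@5 c2@7 c3@8, authorship ...1.2..
After op 4 (move_left): buffer="njgdbdqm" (len 8), cursors c1@4 c2@6 c3@7, authorship ...1.2..
After op 5 (delete): buffer="njgbm" (len 5), cursors c1@3 c2@4 c3@4, authorship .....
After op 6 (delete): buffer="nm" (len 2), cursors c1@1 c2@1 c3@1, authorship ..
After op 7 (insert('x')): buffer="nxxxm" (len 5), cursors c1@4 c2@4 c3@4, authorship .123.

Answer: 4 4 4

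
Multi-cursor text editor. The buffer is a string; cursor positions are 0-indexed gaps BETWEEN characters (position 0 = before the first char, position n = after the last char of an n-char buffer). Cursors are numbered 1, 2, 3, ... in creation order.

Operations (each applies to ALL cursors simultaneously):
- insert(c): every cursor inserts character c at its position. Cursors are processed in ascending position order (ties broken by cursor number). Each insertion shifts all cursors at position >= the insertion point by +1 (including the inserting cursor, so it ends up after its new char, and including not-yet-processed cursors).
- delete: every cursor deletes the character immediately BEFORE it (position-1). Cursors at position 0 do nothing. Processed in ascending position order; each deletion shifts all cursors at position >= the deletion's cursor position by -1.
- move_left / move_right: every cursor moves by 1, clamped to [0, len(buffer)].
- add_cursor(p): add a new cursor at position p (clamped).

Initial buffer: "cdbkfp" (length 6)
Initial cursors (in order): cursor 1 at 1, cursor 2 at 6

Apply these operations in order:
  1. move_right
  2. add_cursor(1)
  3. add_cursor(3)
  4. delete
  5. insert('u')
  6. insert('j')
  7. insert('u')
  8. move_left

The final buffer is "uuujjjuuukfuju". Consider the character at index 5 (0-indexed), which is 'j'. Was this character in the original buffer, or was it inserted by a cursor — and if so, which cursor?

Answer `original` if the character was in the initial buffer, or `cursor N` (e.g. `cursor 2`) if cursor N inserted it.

Answer: cursor 4

Derivation:
After op 1 (move_right): buffer="cdbkfp" (len 6), cursors c1@2 c2@6, authorship ......
After op 2 (add_cursor(1)): buffer="cdbkfp" (len 6), cursors c3@1 c1@2 c2@6, authorship ......
After op 3 (add_cursor(3)): buffer="cdbkfp" (len 6), cursors c3@1 c1@2 c4@3 c2@6, authorship ......
After op 4 (delete): buffer="kf" (len 2), cursors c1@0 c3@0 c4@0 c2@2, authorship ..
After op 5 (insert('u')): buffer="uuukfu" (len 6), cursors c1@3 c3@3 c4@3 c2@6, authorship 134..2
After op 6 (insert('j')): buffer="uuujjjkfuj" (len 10), cursors c1@6 c3@6 c4@6 c2@10, authorship 134134..22
After op 7 (insert('u')): buffer="uuujjjuuukfuju" (len 14), cursors c1@9 c3@9 c4@9 c2@14, authorship 134134134..222
After op 8 (move_left): buffer="uuujjjuuukfuju" (len 14), cursors c1@8 c3@8 c4@8 c2@13, authorship 134134134..222
Authorship (.=original, N=cursor N): 1 3 4 1 3 4 1 3 4 . . 2 2 2
Index 5: author = 4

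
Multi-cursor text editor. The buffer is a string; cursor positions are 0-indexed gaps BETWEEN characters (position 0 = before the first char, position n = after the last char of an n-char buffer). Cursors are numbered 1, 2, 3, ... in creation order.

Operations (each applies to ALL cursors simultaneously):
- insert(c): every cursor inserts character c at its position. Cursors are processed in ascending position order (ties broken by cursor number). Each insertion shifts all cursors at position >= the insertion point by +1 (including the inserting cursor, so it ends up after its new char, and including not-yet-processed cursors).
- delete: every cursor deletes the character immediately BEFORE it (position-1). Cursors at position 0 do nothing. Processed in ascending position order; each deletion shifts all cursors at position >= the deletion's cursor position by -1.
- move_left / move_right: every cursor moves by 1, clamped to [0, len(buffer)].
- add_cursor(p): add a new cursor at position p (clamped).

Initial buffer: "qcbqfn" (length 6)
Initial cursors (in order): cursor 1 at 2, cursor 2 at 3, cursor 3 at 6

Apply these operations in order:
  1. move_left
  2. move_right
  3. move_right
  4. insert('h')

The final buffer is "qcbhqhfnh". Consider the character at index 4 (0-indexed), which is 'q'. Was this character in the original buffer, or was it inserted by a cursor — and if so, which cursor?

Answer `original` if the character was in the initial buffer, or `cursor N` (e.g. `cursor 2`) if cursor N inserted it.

Answer: original

Derivation:
After op 1 (move_left): buffer="qcbqfn" (len 6), cursors c1@1 c2@2 c3@5, authorship ......
After op 2 (move_right): buffer="qcbqfn" (len 6), cursors c1@2 c2@3 c3@6, authorship ......
After op 3 (move_right): buffer="qcbqfn" (len 6), cursors c1@3 c2@4 c3@6, authorship ......
After op 4 (insert('h')): buffer="qcbhqhfnh" (len 9), cursors c1@4 c2@6 c3@9, authorship ...1.2..3
Authorship (.=original, N=cursor N): . . . 1 . 2 . . 3
Index 4: author = original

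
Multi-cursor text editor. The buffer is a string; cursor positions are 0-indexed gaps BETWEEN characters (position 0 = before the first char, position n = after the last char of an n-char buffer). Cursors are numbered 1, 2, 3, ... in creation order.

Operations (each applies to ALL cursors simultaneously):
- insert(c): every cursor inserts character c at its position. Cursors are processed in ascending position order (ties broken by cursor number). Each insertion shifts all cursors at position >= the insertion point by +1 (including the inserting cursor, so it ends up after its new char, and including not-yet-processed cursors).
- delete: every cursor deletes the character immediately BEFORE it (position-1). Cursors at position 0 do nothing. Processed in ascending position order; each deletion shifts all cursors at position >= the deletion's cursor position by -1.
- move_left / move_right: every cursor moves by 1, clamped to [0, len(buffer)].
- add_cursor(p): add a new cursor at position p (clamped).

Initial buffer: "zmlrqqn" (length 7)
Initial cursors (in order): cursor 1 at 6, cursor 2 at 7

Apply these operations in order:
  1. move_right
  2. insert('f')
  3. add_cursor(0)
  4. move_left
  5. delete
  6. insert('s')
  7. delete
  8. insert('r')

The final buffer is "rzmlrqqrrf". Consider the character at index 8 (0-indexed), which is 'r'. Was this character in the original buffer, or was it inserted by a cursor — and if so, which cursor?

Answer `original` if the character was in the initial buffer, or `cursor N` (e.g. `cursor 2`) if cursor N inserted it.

Answer: cursor 2

Derivation:
After op 1 (move_right): buffer="zmlrqqn" (len 7), cursors c1@7 c2@7, authorship .......
After op 2 (insert('f')): buffer="zmlrqqnff" (len 9), cursors c1@9 c2@9, authorship .......12
After op 3 (add_cursor(0)): buffer="zmlrqqnff" (len 9), cursors c3@0 c1@9 c2@9, authorship .......12
After op 4 (move_left): buffer="zmlrqqnff" (len 9), cursors c3@0 c1@8 c2@8, authorship .......12
After op 5 (delete): buffer="zmlrqqf" (len 7), cursors c3@0 c1@6 c2@6, authorship ......2
After op 6 (insert('s')): buffer="szmlrqqssf" (len 10), cursors c3@1 c1@9 c2@9, authorship 3......122
After op 7 (delete): buffer="zmlrqqf" (len 7), cursors c3@0 c1@6 c2@6, authorship ......2
After op 8 (insert('r')): buffer="rzmlrqqrrf" (len 10), cursors c3@1 c1@9 c2@9, authorship 3......122
Authorship (.=original, N=cursor N): 3 . . . . . . 1 2 2
Index 8: author = 2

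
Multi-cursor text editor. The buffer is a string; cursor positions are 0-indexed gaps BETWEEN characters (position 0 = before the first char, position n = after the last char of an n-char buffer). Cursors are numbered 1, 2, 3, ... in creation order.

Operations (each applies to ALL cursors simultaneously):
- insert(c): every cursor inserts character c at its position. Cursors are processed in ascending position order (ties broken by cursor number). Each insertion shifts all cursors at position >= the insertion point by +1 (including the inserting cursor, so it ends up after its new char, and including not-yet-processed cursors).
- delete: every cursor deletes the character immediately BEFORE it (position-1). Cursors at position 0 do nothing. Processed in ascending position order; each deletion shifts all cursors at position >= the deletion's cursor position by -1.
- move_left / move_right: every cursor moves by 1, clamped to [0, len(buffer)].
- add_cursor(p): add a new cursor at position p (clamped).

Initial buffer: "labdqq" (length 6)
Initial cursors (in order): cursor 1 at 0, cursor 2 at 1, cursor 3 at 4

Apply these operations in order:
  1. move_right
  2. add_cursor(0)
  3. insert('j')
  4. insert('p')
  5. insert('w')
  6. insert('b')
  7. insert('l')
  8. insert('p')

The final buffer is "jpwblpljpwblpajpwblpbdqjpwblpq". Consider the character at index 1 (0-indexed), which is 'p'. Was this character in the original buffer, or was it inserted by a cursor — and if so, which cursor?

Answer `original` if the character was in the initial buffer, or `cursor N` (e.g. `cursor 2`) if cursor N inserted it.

After op 1 (move_right): buffer="labdqq" (len 6), cursors c1@1 c2@2 c3@5, authorship ......
After op 2 (add_cursor(0)): buffer="labdqq" (len 6), cursors c4@0 c1@1 c2@2 c3@5, authorship ......
After op 3 (insert('j')): buffer="jljajbdqjq" (len 10), cursors c4@1 c1@3 c2@5 c3@9, authorship 4.1.2...3.
After op 4 (insert('p')): buffer="jpljpajpbdqjpq" (len 14), cursors c4@2 c1@5 c2@8 c3@13, authorship 44.11.22...33.
After op 5 (insert('w')): buffer="jpwljpwajpwbdqjpwq" (len 18), cursors c4@3 c1@7 c2@11 c3@17, authorship 444.111.222...333.
After op 6 (insert('b')): buffer="jpwbljpwbajpwbbdqjpwbq" (len 22), cursors c4@4 c1@9 c2@14 c3@21, authorship 4444.1111.2222...3333.
After op 7 (insert('l')): buffer="jpwblljpwblajpwblbdqjpwblq" (len 26), cursors c4@5 c1@11 c2@17 c3@25, authorship 44444.11111.22222...33333.
After op 8 (insert('p')): buffer="jpwblpljpwblpajpwblpbdqjpwblpq" (len 30), cursors c4@6 c1@13 c2@20 c3@29, authorship 444444.111111.222222...333333.
Authorship (.=original, N=cursor N): 4 4 4 4 4 4 . 1 1 1 1 1 1 . 2 2 2 2 2 2 . . . 3 3 3 3 3 3 .
Index 1: author = 4

Answer: cursor 4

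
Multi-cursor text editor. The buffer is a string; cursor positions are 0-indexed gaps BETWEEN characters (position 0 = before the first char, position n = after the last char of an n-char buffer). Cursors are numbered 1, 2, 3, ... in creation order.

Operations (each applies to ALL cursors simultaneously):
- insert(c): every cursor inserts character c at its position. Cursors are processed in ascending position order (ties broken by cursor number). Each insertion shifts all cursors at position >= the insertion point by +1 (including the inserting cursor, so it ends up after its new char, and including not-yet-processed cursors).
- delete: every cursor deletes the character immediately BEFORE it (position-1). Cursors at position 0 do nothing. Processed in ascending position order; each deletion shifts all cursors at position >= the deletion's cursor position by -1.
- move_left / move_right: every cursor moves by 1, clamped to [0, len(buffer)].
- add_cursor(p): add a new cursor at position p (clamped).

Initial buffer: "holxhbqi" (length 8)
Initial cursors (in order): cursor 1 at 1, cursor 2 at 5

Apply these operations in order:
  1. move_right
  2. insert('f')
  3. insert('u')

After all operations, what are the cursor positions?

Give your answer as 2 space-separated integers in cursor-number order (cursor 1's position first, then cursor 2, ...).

Answer: 4 10

Derivation:
After op 1 (move_right): buffer="holxhbqi" (len 8), cursors c1@2 c2@6, authorship ........
After op 2 (insert('f')): buffer="hoflxhbfqi" (len 10), cursors c1@3 c2@8, authorship ..1....2..
After op 3 (insert('u')): buffer="hofulxhbfuqi" (len 12), cursors c1@4 c2@10, authorship ..11....22..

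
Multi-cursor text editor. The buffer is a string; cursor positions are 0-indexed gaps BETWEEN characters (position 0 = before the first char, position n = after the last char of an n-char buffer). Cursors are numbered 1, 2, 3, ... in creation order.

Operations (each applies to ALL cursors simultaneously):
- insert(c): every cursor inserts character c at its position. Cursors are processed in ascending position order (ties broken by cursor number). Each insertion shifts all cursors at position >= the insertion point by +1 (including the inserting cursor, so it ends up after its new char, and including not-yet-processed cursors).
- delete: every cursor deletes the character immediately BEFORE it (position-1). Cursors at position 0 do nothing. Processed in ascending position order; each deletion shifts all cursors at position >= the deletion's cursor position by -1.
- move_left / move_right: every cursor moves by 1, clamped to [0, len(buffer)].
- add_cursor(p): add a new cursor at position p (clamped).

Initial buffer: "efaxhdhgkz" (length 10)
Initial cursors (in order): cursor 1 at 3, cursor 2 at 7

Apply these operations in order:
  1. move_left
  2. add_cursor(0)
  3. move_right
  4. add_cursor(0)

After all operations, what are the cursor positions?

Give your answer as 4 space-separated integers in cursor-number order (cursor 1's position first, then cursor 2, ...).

Answer: 3 7 1 0

Derivation:
After op 1 (move_left): buffer="efaxhdhgkz" (len 10), cursors c1@2 c2@6, authorship ..........
After op 2 (add_cursor(0)): buffer="efaxhdhgkz" (len 10), cursors c3@0 c1@2 c2@6, authorship ..........
After op 3 (move_right): buffer="efaxhdhgkz" (len 10), cursors c3@1 c1@3 c2@7, authorship ..........
After op 4 (add_cursor(0)): buffer="efaxhdhgkz" (len 10), cursors c4@0 c3@1 c1@3 c2@7, authorship ..........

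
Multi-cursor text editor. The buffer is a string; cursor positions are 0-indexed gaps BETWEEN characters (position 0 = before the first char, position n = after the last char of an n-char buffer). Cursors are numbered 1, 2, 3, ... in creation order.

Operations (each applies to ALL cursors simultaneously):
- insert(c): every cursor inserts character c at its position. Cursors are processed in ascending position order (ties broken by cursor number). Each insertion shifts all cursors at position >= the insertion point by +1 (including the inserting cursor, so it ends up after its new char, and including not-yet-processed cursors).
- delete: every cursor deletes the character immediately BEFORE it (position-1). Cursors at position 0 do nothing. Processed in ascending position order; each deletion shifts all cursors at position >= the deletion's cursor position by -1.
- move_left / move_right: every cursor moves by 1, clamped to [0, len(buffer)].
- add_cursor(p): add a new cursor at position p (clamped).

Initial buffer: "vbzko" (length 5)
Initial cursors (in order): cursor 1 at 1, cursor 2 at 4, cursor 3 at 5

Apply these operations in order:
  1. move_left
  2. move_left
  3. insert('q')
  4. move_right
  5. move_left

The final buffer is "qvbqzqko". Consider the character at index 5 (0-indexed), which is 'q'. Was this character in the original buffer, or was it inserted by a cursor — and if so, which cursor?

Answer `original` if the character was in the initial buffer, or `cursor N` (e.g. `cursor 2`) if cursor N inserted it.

After op 1 (move_left): buffer="vbzko" (len 5), cursors c1@0 c2@3 c3@4, authorship .....
After op 2 (move_left): buffer="vbzko" (len 5), cursors c1@0 c2@2 c3@3, authorship .....
After op 3 (insert('q')): buffer="qvbqzqko" (len 8), cursors c1@1 c2@4 c3@6, authorship 1..2.3..
After op 4 (move_right): buffer="qvbqzqko" (len 8), cursors c1@2 c2@5 c3@7, authorship 1..2.3..
After op 5 (move_left): buffer="qvbqzqko" (len 8), cursors c1@1 c2@4 c3@6, authorship 1..2.3..
Authorship (.=original, N=cursor N): 1 . . 2 . 3 . .
Index 5: author = 3

Answer: cursor 3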